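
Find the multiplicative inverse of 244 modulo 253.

28

By the extended Euclidean algorithm:
253 = 1×244 + 9
244 = 27×9 + 1
9 = 9×1 + 0
gcd(244, 253) = 1, so the inverse exists.
Back-substitute for 1:
1 = 1×244 − 27×9
  = −27×253 + 28×244
So 244⁻¹ ≡ 28 (mod 253).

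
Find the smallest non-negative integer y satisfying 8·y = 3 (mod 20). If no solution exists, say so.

gcd(8, 20) = 4, and 4 does not divide 3.
So the congruence has no solution.

no solution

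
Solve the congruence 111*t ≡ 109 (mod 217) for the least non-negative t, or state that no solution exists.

87

gcd(111, 217) = 1, so a unique solution mod 217 exists.
111⁻¹ ≡ 174 (mod 217).
t ≡ 174*109 ≡ 87 (mod 217).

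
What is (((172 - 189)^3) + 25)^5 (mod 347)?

172 - 189 = -17 ≡ 330 (mod 347)
(330)^3 ≡ 292 (mod 347)
292 + 25 = 317
(317)^5 ≡ 63 (mod 347)

63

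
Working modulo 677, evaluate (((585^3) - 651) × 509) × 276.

626

(585)^3 ≡ 539 (mod 677)
539 - 651 = -112 ≡ 565 (mod 677)
565 × 509 = 287585 ≡ 537 (mod 677)
537 × 276 = 148212 ≡ 626 (mod 677)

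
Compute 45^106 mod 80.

Using repeated squaring:
106 in binary is 1101010, i.e. 106 = 64 + 32 + 8 + 2.
45^1 ≡ 45 (mod 80)
45^2 ≡ 45^2 = 2025 ≡ 25 (mod 80)
45^4 ≡ 25^2 = 625 ≡ 65 (mod 80)
45^8 ≡ 65^2 = 4225 ≡ 65 (mod 80)
45^16 ≡ 65^2 = 4225 ≡ 65 (mod 80)
45^32 ≡ 65^2 = 4225 ≡ 65 (mod 80)
45^64 ≡ 65^2 = 4225 ≡ 65 (mod 80)
45^106 = 45^64 · 45^32 · 45^8 · 45^2 ≡ 65 · 65 · 65 · 25 (mod 80).
Accumulate the product:
65 · 65 = 4225 ≡ 65
65 · 65 = 4225 ≡ 65
65 · 25 = 1625 ≡ 25

25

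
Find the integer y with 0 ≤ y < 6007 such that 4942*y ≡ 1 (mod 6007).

By the extended Euclidean algorithm:
6007 = 1×4942 + 1065
4942 = 4×1065 + 682
1065 = 1×682 + 383
682 = 1×383 + 299
383 = 1×299 + 84
299 = 3×84 + 47
84 = 1×47 + 37
47 = 1×37 + 10
37 = 3×10 + 7
10 = 1×7 + 3
7 = 2×3 + 1
3 = 3×1 + 0
gcd(4942, 6007) = 1, so the inverse exists.
Bézout: 1 = 1471×6007 − 1788×4942.
So 4942⁻¹ ≡ −1788 ≡ 4219 (mod 6007).

4219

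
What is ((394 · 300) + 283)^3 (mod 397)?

334

394 · 300 = 118200 ≡ 291 (mod 397)
291 + 283 = 574 ≡ 177 (mod 397)
(177)^3 ≡ 334 (mod 397)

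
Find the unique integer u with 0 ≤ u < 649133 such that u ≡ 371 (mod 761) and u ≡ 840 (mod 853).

596234

761⁻¹ mod 853: 761×751 ≡ 1 (mod 853), so 761⁻¹ ≡ 751.
u = 371 + 761×((840 − 371)×751 mod 853) = 371 + 761×783 = 596234.
Check: 596234 mod 761 = 371, 596234 mod 853 = 840. ✓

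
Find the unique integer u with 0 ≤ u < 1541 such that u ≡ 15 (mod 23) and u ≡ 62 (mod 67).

23⁻¹ mod 67: 23·35 ≡ 1 (mod 67), so 23⁻¹ ≡ 35.
u = 15 + 23·((62 − 15)·35 mod 67) = 15 + 23·37 = 866.

866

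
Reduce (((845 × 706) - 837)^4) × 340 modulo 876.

845 × 706 = 596570 ≡ 14 (mod 876)
14 - 837 = -823 ≡ 53 (mod 876)
(53)^4 ≡ 349 (mod 876)
349 × 340 = 118660 ≡ 400 (mod 876)

400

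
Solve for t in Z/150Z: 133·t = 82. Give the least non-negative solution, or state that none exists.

4

gcd(133, 150) = 1, so a unique solution mod 150 exists.
133⁻¹ ≡ 97 (mod 150).
t ≡ 97·82 ≡ 4 (mod 150).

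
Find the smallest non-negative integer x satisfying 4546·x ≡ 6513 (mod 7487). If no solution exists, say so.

gcd(4546, 7487) = 1, so a unique solution mod 7487 exists.
4546⁻¹ ≡ 835 (mod 7487).
x ≡ 835·6513 ≡ 2793 (mod 7487).

2793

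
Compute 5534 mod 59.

5534 = 93·59 + 47, so 5534 ≡ 47 (mod 59).

47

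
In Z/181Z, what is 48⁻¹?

132

Run the extended Euclidean algorithm:
181 = 3*48 + 37
48 = 1*37 + 11
37 = 3*11 + 4
11 = 2*4 + 3
4 = 1*3 + 1
3 = 3*1 + 0
gcd(48, 181) = 1, so the inverse exists.
Back-substitute for 1:
1 = 1*4 − 1*3
  = −1*11 + 3*4
  = 3*37 − 10*11
  = −10*48 + 13*37
  = 13*181 − 49*48
So 48⁻¹ ≡ −49 ≡ 132 (mod 181).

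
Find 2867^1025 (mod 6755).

Compute successive squares:
1025 in binary is 10000000001, i.e. 1025 = 1024 + 1.
2867^1 ≡ 2867 (mod 6755)
2867^2 ≡ 2867^2 = 8219689 ≡ 5609 (mod 6755)
2867^4 ≡ 5609^2 = 31460881 ≡ 2846 (mod 6755)
2867^8 ≡ 2846^2 = 8099716 ≡ 471 (mod 6755)
2867^16 ≡ 471^2 = 221841 ≡ 5681 (mod 6755)
2867^32 ≡ 5681^2 = 32273761 ≡ 5126 (mod 6755)
2867^64 ≡ 5126^2 = 26275876 ≡ 5681 (mod 6755)
2867^128 ≡ 5681^2 = 32273761 ≡ 5126 (mod 6755)
2867^256 ≡ 5126^2 = 26275876 ≡ 5681 (mod 6755)
2867^512 ≡ 5681^2 = 32273761 ≡ 5126 (mod 6755)
2867^1024 ≡ 5126^2 = 26275876 ≡ 5681 (mod 6755)
2867^1025 = 2867^1024 · 2867^1 ≡ 5681 · 2867 (mod 6755).
5681 · 2867 = 16287427 ≡ 1122 (mod 6755).

1122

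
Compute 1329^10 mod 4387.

2328

By square-and-multiply:
10 in binary is 1010, i.e. 10 = 8 + 2.
1329^1 ≡ 1329 (mod 4387)
1329^2 ≡ 1329^2 = 1766241 ≡ 2667 (mod 4387)
1329^4 ≡ 2667^2 = 7112889 ≡ 1562 (mod 4387)
1329^8 ≡ 1562^2 = 2439844 ≡ 672 (mod 4387)
1329^10 = 1329^8 × 1329^2 ≡ 672 × 2667 (mod 4387).
672 × 2667 = 1792224 ≡ 2328 (mod 4387).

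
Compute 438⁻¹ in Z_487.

159

Apply the Euclidean algorithm and back-substitute:
487 = 1×438 + 49
438 = 8×49 + 46
49 = 1×46 + 3
46 = 15×3 + 1
3 = 3×1 + 0
gcd(438, 487) = 1, so the inverse exists.
Back-substitute for 1:
1 = 1×46 − 15×3
  = −15×49 + 16×46
  = 16×438 − 143×49
  = −143×487 + 159×438
So 438⁻¹ ≡ 159 (mod 487).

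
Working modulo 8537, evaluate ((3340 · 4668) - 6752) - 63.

4280

3340 · 4668 = 15591120 ≡ 2558 (mod 8537)
2558 - 6752 = -4194 ≡ 4343 (mod 8537)
4343 - 63 = 4280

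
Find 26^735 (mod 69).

Using repeated squaring:
26^1 ≡ 26 (mod 69)
26^2 ≡ 26^2 = 676 ≡ 55 (mod 69)
26^4 ≡ 55^2 = 3025 ≡ 58 (mod 69)
26^8 ≡ 58^2 = 3364 ≡ 52 (mod 69)
26^16 ≡ 52^2 = 2704 ≡ 13 (mod 69)
26^32 ≡ 13^2 = 169 ≡ 31 (mod 69)
26^64 ≡ 31^2 = 961 ≡ 64 (mod 69)
26^128 ≡ 64^2 = 4096 ≡ 25 (mod 69)
26^256 ≡ 25^2 = 625 ≡ 4 (mod 69)
26^512 ≡ 4^2 = 16 (mod 69)
26^735 = 26^512 · 26^128 · 26^64 · 26^16 · 26^8 · 26^4 · 26^2 · 26^1 ≡ 16 · 25 · 64 · 13 · 52 · 58 · 55 · 26 (mod 69).
Accumulate the product:
16 · 25 = 400 ≡ 55
55 · 64 = 3520 ≡ 1
1 · 13 = 13
13 · 52 = 676 ≡ 55
55 · 58 = 3190 ≡ 16
16 · 55 = 880 ≡ 52
52 · 26 = 1352 ≡ 41

41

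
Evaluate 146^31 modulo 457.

410

31 in binary is 11111, i.e. 31 = 16 + 8 + 4 + 2 + 1.
146^1 ≡ 146 (mod 457)
146^2 ≡ 146^2 = 21316 ≡ 294 (mod 457)
146^4 ≡ 294^2 = 86436 ≡ 63 (mod 457)
146^8 ≡ 63^2 = 3969 ≡ 313 (mod 457)
146^16 ≡ 313^2 = 97969 ≡ 171 (mod 457)
146^31 = 146^16 · 146^8 · 146^4 · 146^2 · 146^1 ≡ 171 · 313 · 63 · 294 · 146 (mod 457).
Accumulate the product:
171 · 313 = 53523 ≡ 54
54 · 63 = 3402 ≡ 203
203 · 294 = 59682 ≡ 272
272 · 146 = 39712 ≡ 410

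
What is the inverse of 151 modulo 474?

Run the extended Euclidean algorithm:
474 = 3·151 + 21
151 = 7·21 + 4
21 = 5·4 + 1
4 = 4·1 + 0
gcd(151, 474) = 1, so the inverse exists.
Bézout: 1 = 36·474 − 113·151.
So 151⁻¹ ≡ −113 ≡ 361 (mod 474).

361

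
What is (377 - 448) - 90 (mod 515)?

354

377 - 448 = -71 ≡ 444 (mod 515)
444 - 90 = 354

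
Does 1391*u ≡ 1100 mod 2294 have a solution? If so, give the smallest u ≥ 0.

gcd(1391, 2294) = 1, so a unique solution mod 2294 exists.
1391⁻¹ ≡ 1697 (mod 2294).
u ≡ 1697*1100 ≡ 1678 (mod 2294).

1678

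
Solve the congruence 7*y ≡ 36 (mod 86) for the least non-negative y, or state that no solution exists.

42

gcd(7, 86) = 1, so a unique solution mod 86 exists.
7⁻¹ ≡ 37 (mod 86).
y ≡ 37*36 ≡ 42 (mod 86).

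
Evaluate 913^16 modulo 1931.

16

913^1 ≡ 913 (mod 1931)
913^2 ≡ 913^2 = 833569 ≡ 1308 (mod 1931)
913^4 ≡ 1308^2 = 1710864 ≡ 1929 (mod 1931)
913^8 ≡ 1929^2 = 3721041 ≡ 4 (mod 1931)
913^16 ≡ 4^2 = 16 (mod 1931)
So 913^16 ≡ 16 (mod 1931).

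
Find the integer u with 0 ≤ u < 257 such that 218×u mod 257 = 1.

257 = 1*218 + 39
218 = 5*39 + 23
39 = 1*23 + 16
23 = 1*16 + 7
16 = 2*7 + 2
7 = 3*2 + 1
2 = 2*1 + 0
gcd(218, 257) = 1, so the inverse exists.
Bézout: 1 = −95*257 + 112*218.
So 218⁻¹ ≡ 112 (mod 257).

112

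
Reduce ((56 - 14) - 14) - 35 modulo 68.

56 - 14 = 42
42 - 14 = 28
28 - 35 = -7 ≡ 61 (mod 68)

61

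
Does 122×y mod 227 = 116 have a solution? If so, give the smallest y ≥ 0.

27

gcd(122, 227) = 1, so a unique solution mod 227 exists.
122⁻¹ ≡ 147 (mod 227).
y ≡ 147×116 ≡ 27 (mod 227).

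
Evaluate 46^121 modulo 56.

Using repeated squaring:
46^1 ≡ 46 (mod 56)
46^2 ≡ 46^2 = 2116 ≡ 44 (mod 56)
46^4 ≡ 44^2 = 1936 ≡ 32 (mod 56)
46^8 ≡ 32^2 = 1024 ≡ 16 (mod 56)
46^16 ≡ 16^2 = 256 ≡ 32 (mod 56)
46^32 ≡ 32^2 = 1024 ≡ 16 (mod 56)
46^64 ≡ 16^2 = 256 ≡ 32 (mod 56)
46^121 = 46^64 * 46^32 * 46^16 * 46^8 * 46^1 ≡ 32 * 16 * 32 * 16 * 46 (mod 56).
Accumulate the product:
32 * 16 = 512 ≡ 8
8 * 32 = 256 ≡ 32
32 * 16 = 512 ≡ 8
8 * 46 = 368 ≡ 32

32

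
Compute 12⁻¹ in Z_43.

Run the extended Euclidean algorithm:
43 = 3*12 + 7
12 = 1*7 + 5
7 = 1*5 + 2
5 = 2*2 + 1
2 = 2*1 + 0
gcd(12, 43) = 1, so the inverse exists.
Back-substitute for 1:
1 = 1*5 − 2*2
  = −2*7 + 3*5
  = 3*12 − 5*7
  = −5*43 + 18*12
So 12⁻¹ ≡ 18 (mod 43).

18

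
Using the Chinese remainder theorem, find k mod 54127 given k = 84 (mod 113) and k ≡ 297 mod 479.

113⁻¹ mod 479: 113·195 ≡ 1 (mod 479), so 113⁻¹ ≡ 195.
k = 84 + 113·((297 − 84)·195 mod 479) = 84 + 113·341 = 38617.
Check: 38617 mod 113 = 84, 38617 mod 479 = 297. ✓

38617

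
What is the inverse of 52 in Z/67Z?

By the extended Euclidean algorithm:
67 = 1·52 + 15
52 = 3·15 + 7
15 = 2·7 + 1
7 = 7·1 + 0
gcd(52, 67) = 1, so the inverse exists.
Back-substitute for 1:
1 = 1·15 − 2·7
  = −2·52 + 7·15
  = 7·67 − 9·52
So 52⁻¹ ≡ −9 ≡ 58 (mod 67).

58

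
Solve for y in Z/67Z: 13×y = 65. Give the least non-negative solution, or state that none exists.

gcd(13, 67) = 1, so a unique solution mod 67 exists.
13⁻¹ ≡ 31 (mod 67).
y ≡ 31×65 ≡ 5 (mod 67).

5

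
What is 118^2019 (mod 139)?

2019 in binary is 11111100011, i.e. 2019 = 1024 + 512 + 256 + 128 + 64 + 32 + 2 + 1.
118^1 ≡ 118 (mod 139)
118^2 ≡ 118^2 = 13924 ≡ 24 (mod 139)
118^4 ≡ 24^2 = 576 ≡ 20 (mod 139)
118^8 ≡ 20^2 = 400 ≡ 122 (mod 139)
118^16 ≡ 122^2 = 14884 ≡ 11 (mod 139)
118^32 ≡ 11^2 = 121 (mod 139)
118^64 ≡ 121^2 = 14641 ≡ 46 (mod 139)
118^128 ≡ 46^2 = 2116 ≡ 31 (mod 139)
118^256 ≡ 31^2 = 961 ≡ 127 (mod 139)
118^512 ≡ 127^2 = 16129 ≡ 5 (mod 139)
118^1024 ≡ 5^2 = 25 (mod 139)
118^2019 = 118^1024 * 118^512 * 118^256 * 118^128 * 118^64 * 118^32 * 118^2 * 118^1 ≡ 25 * 5 * 127 * 31 * 46 * 121 * 24 * 118 (mod 139).
Accumulate the product:
25 * 5 = 125
125 * 127 = 15875 ≡ 29
29 * 31 = 899 ≡ 65
65 * 46 = 2990 ≡ 71
71 * 121 = 8591 ≡ 112
112 * 24 = 2688 ≡ 47
47 * 118 = 5546 ≡ 125

125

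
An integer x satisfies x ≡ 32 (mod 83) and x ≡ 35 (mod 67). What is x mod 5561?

5261

83⁻¹ mod 67: 83·21 ≡ 1 (mod 67), so 83⁻¹ ≡ 21.
x = 32 + 83·((35 − 32)·21 mod 67) = 32 + 83·63 = 5261.
Check: 5261 mod 83 = 32, 5261 mod 67 = 35. ✓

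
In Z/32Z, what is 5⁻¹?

13

Apply the Euclidean algorithm and back-substitute:
32 = 6*5 + 2
5 = 2*2 + 1
2 = 2*1 + 0
gcd(5, 32) = 1, so the inverse exists.
Bézout: 1 = −2*32 + 13*5.
So 5⁻¹ ≡ 13 (mod 32).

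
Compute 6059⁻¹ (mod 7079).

4990

7079 = 1*6059 + 1020
6059 = 5*1020 + 959
1020 = 1*959 + 61
959 = 15*61 + 44
61 = 1*44 + 17
44 = 2*17 + 10
17 = 1*10 + 7
10 = 1*7 + 3
7 = 2*3 + 1
3 = 3*1 + 0
gcd(6059, 7079) = 1, so the inverse exists.
Back-substitute for 1:
1 = 1*7 − 2*3
  = −2*10 + 3*7
  = 3*17 − 5*10
  = −5*44 + 13*17
  = 13*61 − 18*44
  = −18*959 + 283*61
  = 283*1020 − 301*959
  = −301*6059 + 1788*1020
  = 1788*7079 − 2089*6059
So 6059⁻¹ ≡ −2089 ≡ 4990 (mod 7079).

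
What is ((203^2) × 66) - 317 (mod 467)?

136

(203)^2 ≡ 113 (mod 467)
113 × 66 = 7458 ≡ 453 (mod 467)
453 - 317 = 136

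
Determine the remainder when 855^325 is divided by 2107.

Using repeated squaring:
325 in binary is 101000101, i.e. 325 = 256 + 64 + 4 + 1.
855^1 ≡ 855 (mod 2107)
855^2 ≡ 855^2 = 731025 ≡ 2003 (mod 2107)
855^4 ≡ 2003^2 = 4012009 ≡ 281 (mod 2107)
855^8 ≡ 281^2 = 78961 ≡ 1002 (mod 2107)
855^16 ≡ 1002^2 = 1004004 ≡ 1072 (mod 2107)
855^32 ≡ 1072^2 = 1149184 ≡ 869 (mod 2107)
855^64 ≡ 869^2 = 755161 ≡ 855 (mod 2107)
855^128 ≡ 855^2 = 731025 ≡ 2003 (mod 2107)
855^256 ≡ 2003^2 = 4012009 ≡ 281 (mod 2107)
855^325 = 855^256 × 855^64 × 855^4 × 855^1 ≡ 281 × 855 × 281 × 855 (mod 2107).
Accumulate the product:
281 × 855 = 240255 ≡ 57
57 × 281 = 16017 ≡ 1268
1268 × 855 = 1084140 ≡ 1142

1142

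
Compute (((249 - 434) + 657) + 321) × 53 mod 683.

366

249 - 434 = -185 ≡ 498 (mod 683)
498 + 657 = 1155 ≡ 472 (mod 683)
472 + 321 = 793 ≡ 110 (mod 683)
110 × 53 = 5830 ≡ 366 (mod 683)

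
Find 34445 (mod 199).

18

34445 = 173·199 + 18, so 34445 ≡ 18 (mod 199).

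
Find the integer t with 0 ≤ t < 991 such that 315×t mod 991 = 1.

280

Apply the Euclidean algorithm and back-substitute:
991 = 3*315 + 46
315 = 6*46 + 39
46 = 1*39 + 7
39 = 5*7 + 4
7 = 1*4 + 3
4 = 1*3 + 1
3 = 3*1 + 0
gcd(315, 991) = 1, so the inverse exists.
Back-substitute for 1:
1 = 1*4 − 1*3
  = −1*7 + 2*4
  = 2*39 − 11*7
  = −11*46 + 13*39
  = 13*315 − 89*46
  = −89*991 + 280*315
So 315⁻¹ ≡ 280 (mod 991).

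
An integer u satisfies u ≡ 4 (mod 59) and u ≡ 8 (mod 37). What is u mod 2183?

59⁻¹ mod 37: 59·32 ≡ 1 (mod 37), so 59⁻¹ ≡ 32.
u = 4 + 59·((8 − 4)·32 mod 37) = 4 + 59·17 = 1007.

1007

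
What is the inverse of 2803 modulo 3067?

1336

Run the extended Euclidean algorithm:
3067 = 1*2803 + 264
2803 = 10*264 + 163
264 = 1*163 + 101
163 = 1*101 + 62
101 = 1*62 + 39
62 = 1*39 + 23
39 = 1*23 + 16
23 = 1*16 + 7
16 = 2*7 + 2
7 = 3*2 + 1
2 = 2*1 + 0
gcd(2803, 3067) = 1, so the inverse exists.
Back-substitute for 1:
1 = 1*7 − 3*2
  = −3*16 + 7*7
  = 7*23 − 10*16
  = −10*39 + 17*23
  = 17*62 − 27*39
  = −27*101 + 44*62
  = 44*163 − 71*101
  = −71*264 + 115*163
  = 115*2803 − 1221*264
  = −1221*3067 + 1336*2803
So 2803⁻¹ ≡ 1336 (mod 3067).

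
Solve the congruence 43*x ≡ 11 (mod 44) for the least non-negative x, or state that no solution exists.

gcd(43, 44) = 1, so a unique solution mod 44 exists.
43⁻¹ ≡ 43 (mod 44).
x ≡ 43*11 ≡ 33 (mod 44).

33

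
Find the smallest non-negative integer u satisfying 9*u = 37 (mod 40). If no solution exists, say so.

gcd(9, 40) = 1, so a unique solution mod 40 exists.
9⁻¹ ≡ 9 (mod 40).
u ≡ 9*37 ≡ 13 (mod 40).

13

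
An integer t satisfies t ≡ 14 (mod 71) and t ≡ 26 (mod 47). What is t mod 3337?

1718

71⁻¹ mod 47: 71*2 ≡ 1 (mod 47), so 71⁻¹ ≡ 2.
t = 14 + 71*((26 − 14)*2 mod 47) = 14 + 71*24 = 1718.
Check: 1718 mod 71 = 14, 1718 mod 47 = 26. ✓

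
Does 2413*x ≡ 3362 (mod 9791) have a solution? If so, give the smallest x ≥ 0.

3073

gcd(2413, 9791) = 1, so a unique solution mod 9791 exists.
2413⁻¹ ≡ 8030 (mod 9791).
x ≡ 8030*3362 ≡ 3073 (mod 9791).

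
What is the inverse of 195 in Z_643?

521

Run the extended Euclidean algorithm:
643 = 3*195 + 58
195 = 3*58 + 21
58 = 2*21 + 16
21 = 1*16 + 5
16 = 3*5 + 1
5 = 5*1 + 0
gcd(195, 643) = 1, so the inverse exists.
Bézout: 1 = 37*643 − 122*195.
So 195⁻¹ ≡ −122 ≡ 521 (mod 643).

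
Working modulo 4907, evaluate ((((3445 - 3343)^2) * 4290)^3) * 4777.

3445 - 3343 = 102
(102)^2 ≡ 590 (mod 4907)
590 * 4290 = 2531100 ≡ 3995 (mod 4907)
(3995)^3 ≡ 2974 (mod 4907)
2974 * 4777 = 14206798 ≡ 1033 (mod 4907)

1033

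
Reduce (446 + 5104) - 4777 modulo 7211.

773

446 + 5104 = 5550
5550 - 4777 = 773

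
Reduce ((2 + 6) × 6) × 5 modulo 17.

2

2 + 6 = 8
8 × 6 = 48 ≡ 14 (mod 17)
14 × 5 = 70 ≡ 2 (mod 17)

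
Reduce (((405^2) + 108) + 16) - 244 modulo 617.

400

(405)^2 ≡ 520 (mod 617)
520 + 108 = 628 ≡ 11 (mod 617)
11 + 16 = 27
27 - 244 = -217 ≡ 400 (mod 617)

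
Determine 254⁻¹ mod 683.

562

Apply the Euclidean algorithm and back-substitute:
683 = 2×254 + 175
254 = 1×175 + 79
175 = 2×79 + 17
79 = 4×17 + 11
17 = 1×11 + 6
11 = 1×6 + 5
6 = 1×5 + 1
5 = 5×1 + 0
gcd(254, 683) = 1, so the inverse exists.
Bézout: 1 = 45×683 − 121×254.
So 254⁻¹ ≡ −121 ≡ 562 (mod 683).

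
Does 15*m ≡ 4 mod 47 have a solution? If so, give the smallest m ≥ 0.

gcd(15, 47) = 1, so a unique solution mod 47 exists.
15⁻¹ ≡ 22 (mod 47).
m ≡ 22*4 ≡ 41 (mod 47).

41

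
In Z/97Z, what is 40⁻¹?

17

By the extended Euclidean algorithm:
97 = 2·40 + 17
40 = 2·17 + 6
17 = 2·6 + 5
6 = 1·5 + 1
5 = 5·1 + 0
gcd(40, 97) = 1, so the inverse exists.
Back-substitute for 1:
1 = 1·6 − 1·5
  = −1·17 + 3·6
  = 3·40 − 7·17
  = −7·97 + 17·40
So 40⁻¹ ≡ 17 (mod 97).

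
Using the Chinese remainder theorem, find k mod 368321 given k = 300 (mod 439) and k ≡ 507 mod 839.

439⁻¹ mod 839: 439·753 ≡ 1 (mod 839), so 439⁻¹ ≡ 753.
k = 300 + 439·((507 − 300)·753 mod 839) = 300 + 439·656 = 288284.

288284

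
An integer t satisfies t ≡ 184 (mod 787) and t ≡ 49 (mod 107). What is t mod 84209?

74949

787⁻¹ mod 107: 787*31 ≡ 1 (mod 107), so 787⁻¹ ≡ 31.
t = 184 + 787*((49 − 184)*31 mod 107) = 184 + 787*95 = 74949.
Check: 74949 mod 787 = 184, 74949 mod 107 = 49. ✓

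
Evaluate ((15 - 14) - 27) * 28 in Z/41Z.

10

15 - 14 = 1
1 - 27 = -26 ≡ 15 (mod 41)
15 * 28 = 420 ≡ 10 (mod 41)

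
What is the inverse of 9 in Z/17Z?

Run the extended Euclidean algorithm:
17 = 1*9 + 8
9 = 1*8 + 1
8 = 8*1 + 0
gcd(9, 17) = 1, so the inverse exists.
Back-substitute for 1:
1 = 1*9 − 1*8
  = −1*17 + 2*9
So 9⁻¹ ≡ 2 (mod 17).

2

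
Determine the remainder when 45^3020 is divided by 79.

40

Compute successive squares:
45^1 ≡ 45 (mod 79)
45^2 ≡ 45^2 = 2025 ≡ 50 (mod 79)
45^4 ≡ 50^2 = 2500 ≡ 51 (mod 79)
45^8 ≡ 51^2 = 2601 ≡ 73 (mod 79)
45^16 ≡ 73^2 = 5329 ≡ 36 (mod 79)
45^32 ≡ 36^2 = 1296 ≡ 32 (mod 79)
45^64 ≡ 32^2 = 1024 ≡ 76 (mod 79)
45^128 ≡ 76^2 = 5776 ≡ 9 (mod 79)
45^256 ≡ 9^2 = 81 ≡ 2 (mod 79)
45^512 ≡ 2^2 = 4 (mod 79)
45^1024 ≡ 4^2 = 16 (mod 79)
45^2048 ≡ 16^2 = 256 ≡ 19 (mod 79)
45^3020 = 45^2048 × 45^512 × 45^256 × 45^128 × 45^64 × 45^8 × 45^4 ≡ 19 × 4 × 2 × 9 × 76 × 73 × 51 (mod 79).
Accumulate the product:
19 × 4 = 76
76 × 2 = 152 ≡ 73
73 × 9 = 657 ≡ 25
25 × 76 = 1900 ≡ 4
4 × 73 = 292 ≡ 55
55 × 51 = 2805 ≡ 40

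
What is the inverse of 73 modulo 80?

Apply the Euclidean algorithm and back-substitute:
80 = 1*73 + 7
73 = 10*7 + 3
7 = 2*3 + 1
3 = 3*1 + 0
gcd(73, 80) = 1, so the inverse exists.
Back-substitute for 1:
1 = 1*7 − 2*3
  = −2*73 + 21*7
  = 21*80 − 23*73
So 73⁻¹ ≡ −23 ≡ 57 (mod 80).

57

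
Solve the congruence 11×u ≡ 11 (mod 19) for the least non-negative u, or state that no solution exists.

1

gcd(11, 19) = 1, so a unique solution mod 19 exists.
11⁻¹ ≡ 7 (mod 19).
u ≡ 7×11 ≡ 1 (mod 19).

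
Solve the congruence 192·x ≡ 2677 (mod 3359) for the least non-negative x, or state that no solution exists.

1501

gcd(192, 3359) = 1, so a unique solution mod 3359 exists.
192⁻¹ ≡ 1697 (mod 3359).
x ≡ 1697·2677 ≡ 1501 (mod 3359).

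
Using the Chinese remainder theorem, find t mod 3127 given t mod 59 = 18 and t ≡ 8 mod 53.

59⁻¹ mod 53: 59·9 ≡ 1 (mod 53), so 59⁻¹ ≡ 9.
t = 18 + 59·((8 − 18)·9 mod 53) = 18 + 59·16 = 962.

962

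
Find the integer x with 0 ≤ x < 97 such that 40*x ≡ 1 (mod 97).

Apply the Euclidean algorithm and back-substitute:
97 = 2·40 + 17
40 = 2·17 + 6
17 = 2·6 + 5
6 = 1·5 + 1
5 = 5·1 + 0
gcd(40, 97) = 1, so the inverse exists.
Bézout: 1 = −7·97 + 17·40.
So 40⁻¹ ≡ 17 (mod 97).

17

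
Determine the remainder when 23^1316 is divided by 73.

55

23^1 ≡ 23 (mod 73)
23^2 ≡ 23^2 = 529 ≡ 18 (mod 73)
23^4 ≡ 18^2 = 324 ≡ 32 (mod 73)
23^8 ≡ 32^2 = 1024 ≡ 2 (mod 73)
23^16 ≡ 2^2 = 4 (mod 73)
23^32 ≡ 4^2 = 16 (mod 73)
23^64 ≡ 16^2 = 256 ≡ 37 (mod 73)
23^128 ≡ 37^2 = 1369 ≡ 55 (mod 73)
23^256 ≡ 55^2 = 3025 ≡ 32 (mod 73)
23^512 ≡ 32^2 = 1024 ≡ 2 (mod 73)
23^1024 ≡ 2^2 = 4 (mod 73)
23^1316 = 23^1024 * 23^256 * 23^32 * 23^4 ≡ 4 * 32 * 16 * 32 (mod 73).
Accumulate the product:
4 * 32 = 128 ≡ 55
55 * 16 = 880 ≡ 4
4 * 32 = 128 ≡ 55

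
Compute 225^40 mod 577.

Compute successive squares:
225^1 ≡ 225 (mod 577)
225^2 ≡ 225^2 = 50625 ≡ 426 (mod 577)
225^4 ≡ 426^2 = 181476 ≡ 298 (mod 577)
225^8 ≡ 298^2 = 88804 ≡ 523 (mod 577)
225^16 ≡ 523^2 = 273529 ≡ 31 (mod 577)
225^32 ≡ 31^2 = 961 ≡ 384 (mod 577)
225^40 = 225^32 * 225^8 ≡ 384 * 523 (mod 577).
384 * 523 = 200832 ≡ 36 (mod 577).

36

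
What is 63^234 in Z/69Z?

63^1 ≡ 63 (mod 69)
63^2 ≡ 63^2 = 3969 ≡ 36 (mod 69)
63^4 ≡ 36^2 = 1296 ≡ 54 (mod 69)
63^8 ≡ 54^2 = 2916 ≡ 18 (mod 69)
63^16 ≡ 18^2 = 324 ≡ 48 (mod 69)
63^32 ≡ 48^2 = 2304 ≡ 27 (mod 69)
63^64 ≡ 27^2 = 729 ≡ 39 (mod 69)
63^128 ≡ 39^2 = 1521 ≡ 3 (mod 69)
63^234 = 63^128 × 63^64 × 63^32 × 63^8 × 63^2 ≡ 3 × 39 × 27 × 18 × 36 (mod 69).
Accumulate the product:
3 × 39 = 117 ≡ 48
48 × 27 = 1296 ≡ 54
54 × 18 = 972 ≡ 6
6 × 36 = 216 ≡ 9

9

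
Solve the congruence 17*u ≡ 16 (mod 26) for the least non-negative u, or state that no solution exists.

4

gcd(17, 26) = 1, so a unique solution mod 26 exists.
17⁻¹ ≡ 23 (mod 26).
u ≡ 23*16 ≡ 4 (mod 26).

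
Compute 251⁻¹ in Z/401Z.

Run the extended Euclidean algorithm:
401 = 1×251 + 150
251 = 1×150 + 101
150 = 1×101 + 49
101 = 2×49 + 3
49 = 16×3 + 1
3 = 3×1 + 0
gcd(251, 401) = 1, so the inverse exists.
Bézout: 1 = 82×401 − 131×251.
So 251⁻¹ ≡ −131 ≡ 270 (mod 401).

270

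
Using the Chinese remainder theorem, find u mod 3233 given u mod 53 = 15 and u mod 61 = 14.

53⁻¹ mod 61: 53·38 ≡ 1 (mod 61), so 53⁻¹ ≡ 38.
u = 15 + 53·((14 − 15)·38 mod 61) = 15 + 53·23 = 1234.

1234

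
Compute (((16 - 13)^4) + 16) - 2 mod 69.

26

16 - 13 = 3
(3)^4 ≡ 12 (mod 69)
12 + 16 = 28
28 - 2 = 26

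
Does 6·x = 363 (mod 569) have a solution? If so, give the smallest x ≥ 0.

345

gcd(6, 569) = 1, so a unique solution mod 569 exists.
6⁻¹ ≡ 95 (mod 569).
x ≡ 95·363 ≡ 345 (mod 569).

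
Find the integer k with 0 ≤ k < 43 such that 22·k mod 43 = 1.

Run the extended Euclidean algorithm:
43 = 1*22 + 21
22 = 1*21 + 1
21 = 21*1 + 0
gcd(22, 43) = 1, so the inverse exists.
Bézout: 1 = −1*43 + 2*22.
So 22⁻¹ ≡ 2 (mod 43).

2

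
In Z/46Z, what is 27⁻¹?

29

46 = 1×27 + 19
27 = 1×19 + 8
19 = 2×8 + 3
8 = 2×3 + 2
3 = 1×2 + 1
2 = 2×1 + 0
gcd(27, 46) = 1, so the inverse exists.
Bézout: 1 = 10×46 − 17×27.
So 27⁻¹ ≡ −17 ≡ 29 (mod 46).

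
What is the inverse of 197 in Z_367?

By the extended Euclidean algorithm:
367 = 1·197 + 170
197 = 1·170 + 27
170 = 6·27 + 8
27 = 3·8 + 3
8 = 2·3 + 2
3 = 1·2 + 1
2 = 2·1 + 0
gcd(197, 367) = 1, so the inverse exists.
Bézout: 1 = −73·367 + 136·197.
So 197⁻¹ ≡ 136 (mod 367).

136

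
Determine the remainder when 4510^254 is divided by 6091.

Using repeated squaring:
254 in binary is 11111110, i.e. 254 = 128 + 64 + 32 + 16 + 8 + 4 + 2.
4510^1 ≡ 4510 (mod 6091)
4510^2 ≡ 4510^2 = 20340100 ≡ 2251 (mod 6091)
4510^4 ≡ 2251^2 = 5067001 ≡ 5380 (mod 6091)
4510^8 ≡ 5380^2 = 28944400 ≡ 6059 (mod 6091)
4510^16 ≡ 6059^2 = 36711481 ≡ 1024 (mod 6091)
4510^32 ≡ 1024^2 = 1048576 ≡ 924 (mod 6091)
4510^64 ≡ 924^2 = 853776 ≡ 1036 (mod 6091)
4510^128 ≡ 1036^2 = 1073296 ≡ 1280 (mod 6091)
4510^254 = 4510^128 · 4510^64 · 4510^32 · 4510^16 · 4510^8 · 4510^4 · 4510^2 ≡ 1280 · 1036 · 924 · 1024 · 6059 · 5380 · 2251 (mod 6091).
Accumulate the product:
1280 · 1036 = 1326080 ≡ 4333
4333 · 924 = 4003692 ≡ 1905
1905 · 1024 = 1950720 ≡ 1600
1600 · 6059 = 9694400 ≡ 3619
3619 · 5380 = 19470220 ≡ 3384
3384 · 2251 = 7617384 ≡ 3634

3634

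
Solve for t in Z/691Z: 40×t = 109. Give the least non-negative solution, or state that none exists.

20

gcd(40, 691) = 1, so a unique solution mod 691 exists.
40⁻¹ ≡ 501 (mod 691).
t ≡ 501×109 ≡ 20 (mod 691).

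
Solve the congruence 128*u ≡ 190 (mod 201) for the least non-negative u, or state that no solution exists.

gcd(128, 201) = 1, so a unique solution mod 201 exists.
128⁻¹ ≡ 11 (mod 201).
u ≡ 11*190 ≡ 80 (mod 201).

80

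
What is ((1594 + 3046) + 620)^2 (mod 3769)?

3140

1594 + 3046 = 4640 ≡ 871 (mod 3769)
871 + 620 = 1491
(1491)^2 ≡ 3140 (mod 3769)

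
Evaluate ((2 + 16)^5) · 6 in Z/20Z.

8

2 + 16 = 18
(18)^5 ≡ 8 (mod 20)
8 · 6 = 48 ≡ 8 (mod 20)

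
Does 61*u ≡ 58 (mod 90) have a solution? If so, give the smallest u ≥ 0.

gcd(61, 90) = 1, so a unique solution mod 90 exists.
61⁻¹ ≡ 31 (mod 90).
u ≡ 31*58 ≡ 88 (mod 90).

88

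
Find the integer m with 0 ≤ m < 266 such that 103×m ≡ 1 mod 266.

266 = 2·103 + 60
103 = 1·60 + 43
60 = 1·43 + 17
43 = 2·17 + 9
17 = 1·9 + 8
9 = 1·8 + 1
8 = 8·1 + 0
gcd(103, 266) = 1, so the inverse exists.
Back-substitute for 1:
1 = 1·9 − 1·8
  = −1·17 + 2·9
  = 2·43 − 5·17
  = −5·60 + 7·43
  = 7·103 − 12·60
  = −12·266 + 31·103
So 103⁻¹ ≡ 31 (mod 266).

31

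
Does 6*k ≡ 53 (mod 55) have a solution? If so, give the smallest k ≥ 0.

18

gcd(6, 55) = 1, so a unique solution mod 55 exists.
6⁻¹ ≡ 46 (mod 55).
k ≡ 46*53 ≡ 18 (mod 55).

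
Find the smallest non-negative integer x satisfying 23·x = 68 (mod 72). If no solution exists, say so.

gcd(23, 72) = 1, so a unique solution mod 72 exists.
23⁻¹ ≡ 47 (mod 72).
x ≡ 47·68 ≡ 28 (mod 72).

28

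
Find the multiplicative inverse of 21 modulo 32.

29

Run the extended Euclidean algorithm:
32 = 1·21 + 11
21 = 1·11 + 10
11 = 1·10 + 1
10 = 10·1 + 0
gcd(21, 32) = 1, so the inverse exists.
Bézout: 1 = 2·32 − 3·21.
So 21⁻¹ ≡ −3 ≡ 29 (mod 32).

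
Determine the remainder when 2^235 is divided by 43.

235 in binary is 11101011, i.e. 235 = 128 + 64 + 32 + 8 + 2 + 1.
2^1 ≡ 2 (mod 43)
2^2 ≡ 2^2 = 4 (mod 43)
2^4 ≡ 4^2 = 16 (mod 43)
2^8 ≡ 16^2 = 256 ≡ 41 (mod 43)
2^16 ≡ 41^2 = 1681 ≡ 4 (mod 43)
2^32 ≡ 4^2 = 16 (mod 43)
2^64 ≡ 16^2 = 256 ≡ 41 (mod 43)
2^128 ≡ 41^2 = 1681 ≡ 4 (mod 43)
2^235 = 2^128 × 2^64 × 2^32 × 2^8 × 2^2 × 2^1 ≡ 4 × 41 × 16 × 41 × 4 × 2 (mod 43).
Accumulate the product:
4 × 41 = 164 ≡ 35
35 × 16 = 560 ≡ 1
1 × 41 = 41
41 × 4 = 164 ≡ 35
35 × 2 = 70 ≡ 27

27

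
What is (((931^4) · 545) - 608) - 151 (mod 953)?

116

(931)^4 ≡ 771 (mod 953)
771 · 545 = 420195 ≡ 875 (mod 953)
875 - 608 = 267
267 - 151 = 116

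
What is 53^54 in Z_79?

64

54 in binary is 110110, i.e. 54 = 32 + 16 + 4 + 2.
53^1 ≡ 53 (mod 79)
53^2 ≡ 53^2 = 2809 ≡ 44 (mod 79)
53^4 ≡ 44^2 = 1936 ≡ 40 (mod 79)
53^8 ≡ 40^2 = 1600 ≡ 20 (mod 79)
53^16 ≡ 20^2 = 400 ≡ 5 (mod 79)
53^32 ≡ 5^2 = 25 (mod 79)
53^54 = 53^32 · 53^16 · 53^4 · 53^2 ≡ 25 · 5 · 40 · 44 (mod 79).
Accumulate the product:
25 · 5 = 125 ≡ 46
46 · 40 = 1840 ≡ 23
23 · 44 = 1012 ≡ 64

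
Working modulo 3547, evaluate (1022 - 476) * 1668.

1022 - 476 = 546
546 * 1668 = 910728 ≡ 2696 (mod 3547)

2696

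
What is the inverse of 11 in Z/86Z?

By the extended Euclidean algorithm:
86 = 7*11 + 9
11 = 1*9 + 2
9 = 4*2 + 1
2 = 2*1 + 0
gcd(11, 86) = 1, so the inverse exists.
Bézout: 1 = 5*86 − 39*11.
So 11⁻¹ ≡ −39 ≡ 47 (mod 86).

47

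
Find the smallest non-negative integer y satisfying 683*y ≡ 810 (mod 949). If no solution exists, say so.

gcd(683, 949) = 1, so a unique solution mod 949 exists.
683⁻¹ ≡ 132 (mod 949).
y ≡ 132*810 ≡ 632 (mod 949).

632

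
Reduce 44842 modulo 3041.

44842 = 14·3041 + 2268, so 44842 ≡ 2268 (mod 3041).

2268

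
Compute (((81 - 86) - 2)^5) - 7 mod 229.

81 - 86 = -5 ≡ 224 (mod 229)
224 - 2 = 222
(222)^5 ≡ 139 (mod 229)
139 - 7 = 132

132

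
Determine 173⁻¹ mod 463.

By the extended Euclidean algorithm:
463 = 2*173 + 117
173 = 1*117 + 56
117 = 2*56 + 5
56 = 11*5 + 1
5 = 5*1 + 0
gcd(173, 463) = 1, so the inverse exists.
Bézout: 1 = −34*463 + 91*173.
So 173⁻¹ ≡ 91 (mod 463).

91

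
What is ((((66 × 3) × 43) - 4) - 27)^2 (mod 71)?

66 × 3 = 198 ≡ 56 (mod 71)
56 × 43 = 2408 ≡ 65 (mod 71)
65 - 4 = 61
61 - 27 = 34
(34)^2 ≡ 20 (mod 71)

20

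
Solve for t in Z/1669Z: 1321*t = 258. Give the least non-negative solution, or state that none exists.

gcd(1321, 1669) = 1, so a unique solution mod 1669 exists.
1321⁻¹ ≡ 235 (mod 1669).
t ≡ 235*258 ≡ 546 (mod 1669).

546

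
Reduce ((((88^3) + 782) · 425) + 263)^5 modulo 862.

(88)^3 ≡ 492 (mod 862)
492 + 782 = 1274 ≡ 412 (mod 862)
412 · 425 = 175100 ≡ 114 (mod 862)
114 + 263 = 377
(377)^5 ≡ 395 (mod 862)

395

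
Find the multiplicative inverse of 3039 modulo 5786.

Apply the Euclidean algorithm and back-substitute:
5786 = 1×3039 + 2747
3039 = 1×2747 + 292
2747 = 9×292 + 119
292 = 2×119 + 54
119 = 2×54 + 11
54 = 4×11 + 10
11 = 1×10 + 1
10 = 10×1 + 0
gcd(3039, 5786) = 1, so the inverse exists.
Back-substitute for 1:
1 = 1×11 − 1×10
  = −1×54 + 5×11
  = 5×119 − 11×54
  = −11×292 + 27×119
  = 27×2747 − 254×292
  = −254×3039 + 281×2747
  = 281×5786 − 535×3039
So 3039⁻¹ ≡ −535 ≡ 5251 (mod 5786).

5251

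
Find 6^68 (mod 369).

72

6^1 ≡ 6 (mod 369)
6^2 ≡ 6^2 = 36 (mod 369)
6^4 ≡ 36^2 = 1296 ≡ 189 (mod 369)
6^8 ≡ 189^2 = 35721 ≡ 297 (mod 369)
6^16 ≡ 297^2 = 88209 ≡ 18 (mod 369)
6^32 ≡ 18^2 = 324 (mod 369)
6^64 ≡ 324^2 = 104976 ≡ 180 (mod 369)
6^68 = 6^64 · 6^4 ≡ 180 · 189 (mod 369).
180 · 189 = 34020 ≡ 72 (mod 369).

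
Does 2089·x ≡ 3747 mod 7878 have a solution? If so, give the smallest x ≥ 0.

5157

gcd(2089, 7878) = 1, so a unique solution mod 7878 exists.
2089⁻¹ ≡ 445 (mod 7878).
x ≡ 445·3747 ≡ 5157 (mod 7878).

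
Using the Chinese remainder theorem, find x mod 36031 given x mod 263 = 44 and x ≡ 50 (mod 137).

263⁻¹ mod 137: 263×112 ≡ 1 (mod 137), so 263⁻¹ ≡ 112.
x = 44 + 263×((50 − 44)×112 mod 137) = 44 + 263×124 = 32656.

32656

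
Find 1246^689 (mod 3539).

1034

By square-and-multiply:
1246^1 ≡ 1246 (mod 3539)
1246^2 ≡ 1246^2 = 1552516 ≡ 2434 (mod 3539)
1246^4 ≡ 2434^2 = 5924356 ≡ 70 (mod 3539)
1246^8 ≡ 70^2 = 4900 ≡ 1361 (mod 3539)
1246^16 ≡ 1361^2 = 1852321 ≡ 1424 (mod 3539)
1246^32 ≡ 1424^2 = 2027776 ≡ 3468 (mod 3539)
1246^64 ≡ 3468^2 = 12027024 ≡ 1502 (mod 3539)
1246^128 ≡ 1502^2 = 2256004 ≡ 1661 (mod 3539)
1246^256 ≡ 1661^2 = 2758921 ≡ 2040 (mod 3539)
1246^512 ≡ 2040^2 = 4161600 ≡ 3275 (mod 3539)
1246^689 = 1246^512 · 1246^128 · 1246^32 · 1246^16 · 1246^1 ≡ 3275 · 1661 · 3468 · 1424 · 1246 (mod 3539).
Accumulate the product:
3275 · 1661 = 5439775 ≡ 332
332 · 3468 = 1151376 ≡ 1201
1201 · 1424 = 1710224 ≡ 887
887 · 1246 = 1105202 ≡ 1034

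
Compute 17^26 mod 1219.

26 in binary is 11010, i.e. 26 = 16 + 8 + 2.
17^1 ≡ 17 (mod 1219)
17^2 ≡ 17^2 = 289 (mod 1219)
17^4 ≡ 289^2 = 83521 ≡ 629 (mod 1219)
17^8 ≡ 629^2 = 395641 ≡ 685 (mod 1219)
17^16 ≡ 685^2 = 469225 ≡ 1129 (mod 1219)
17^26 = 17^16 × 17^8 × 17^2 ≡ 1129 × 685 × 289 (mod 1219).
Accumulate the product:
1129 × 685 = 773365 ≡ 519
519 × 289 = 149991 ≡ 54

54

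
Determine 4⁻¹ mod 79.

20

79 = 19·4 + 3
4 = 1·3 + 1
3 = 3·1 + 0
gcd(4, 79) = 1, so the inverse exists.
Bézout: 1 = −1·79 + 20·4.
So 4⁻¹ ≡ 20 (mod 79).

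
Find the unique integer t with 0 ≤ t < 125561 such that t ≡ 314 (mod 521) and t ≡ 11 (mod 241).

63876

521⁻¹ mod 241: 521×68 ≡ 1 (mod 241), so 521⁻¹ ≡ 68.
t = 314 + 521×((11 − 314)×68 mod 241) = 314 + 521×122 = 63876.
Check: 63876 mod 521 = 314, 63876 mod 241 = 11. ✓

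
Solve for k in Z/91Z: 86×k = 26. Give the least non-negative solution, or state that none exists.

13

gcd(86, 91) = 1, so a unique solution mod 91 exists.
86⁻¹ ≡ 18 (mod 91).
k ≡ 18×26 ≡ 13 (mod 91).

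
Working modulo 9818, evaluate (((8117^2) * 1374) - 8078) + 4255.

4955

(8117)^2 ≡ 6909 (mod 9818)
6909 * 1374 = 9492966 ≡ 8778 (mod 9818)
8778 - 8078 = 700
700 + 4255 = 4955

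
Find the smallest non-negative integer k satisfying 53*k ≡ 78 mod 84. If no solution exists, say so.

30

gcd(53, 84) = 1, so a unique solution mod 84 exists.
53⁻¹ ≡ 65 (mod 84).
k ≡ 65*78 ≡ 30 (mod 84).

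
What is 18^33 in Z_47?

24

By square-and-multiply:
18^1 ≡ 18 (mod 47)
18^2 ≡ 18^2 = 324 ≡ 42 (mod 47)
18^4 ≡ 42^2 = 1764 ≡ 25 (mod 47)
18^8 ≡ 25^2 = 625 ≡ 14 (mod 47)
18^16 ≡ 14^2 = 196 ≡ 8 (mod 47)
18^32 ≡ 8^2 = 64 ≡ 17 (mod 47)
18^33 = 18^32 * 18^1 ≡ 17 * 18 (mod 47).
17 * 18 = 306 ≡ 24 (mod 47).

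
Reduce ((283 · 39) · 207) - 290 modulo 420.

409

283 · 39 = 11037 ≡ 117 (mod 420)
117 · 207 = 24219 ≡ 279 (mod 420)
279 - 290 = -11 ≡ 409 (mod 420)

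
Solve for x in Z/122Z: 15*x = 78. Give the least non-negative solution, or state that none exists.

gcd(15, 122) = 1, so a unique solution mod 122 exists.
15⁻¹ ≡ 57 (mod 122).
x ≡ 57*78 ≡ 54 (mod 122).

54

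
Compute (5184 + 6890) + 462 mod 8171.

5184 + 6890 = 12074 ≡ 3903 (mod 8171)
3903 + 462 = 4365

4365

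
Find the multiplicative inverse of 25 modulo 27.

By the extended Euclidean algorithm:
27 = 1*25 + 2
25 = 12*2 + 1
2 = 2*1 + 0
gcd(25, 27) = 1, so the inverse exists.
Back-substitute for 1:
1 = 1*25 − 12*2
  = −12*27 + 13*25
So 25⁻¹ ≡ 13 (mod 27).

13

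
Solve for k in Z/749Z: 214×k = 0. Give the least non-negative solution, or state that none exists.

0

gcd(214, 749) = 107, and 107 | 0, so solutions exist.
Divide through by 107: 2×k ≡ 0 (mod 7).
2⁻¹ ≡ 4 (mod 7).
k ≡ 4×0 ≡ 0 (mod 7).
The smallest non-negative solution is k = 0.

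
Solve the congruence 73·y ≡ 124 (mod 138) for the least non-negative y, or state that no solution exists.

100

gcd(73, 138) = 1, so a unique solution mod 138 exists.
73⁻¹ ≡ 121 (mod 138).
y ≡ 121·124 ≡ 100 (mod 138).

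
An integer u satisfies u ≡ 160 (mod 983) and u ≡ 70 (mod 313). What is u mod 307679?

124018

983⁻¹ mod 313: 983×249 ≡ 1 (mod 313), so 983⁻¹ ≡ 249.
u = 160 + 983×((70 − 160)×249 mod 313) = 160 + 983×126 = 124018.
Check: 124018 mod 983 = 160, 124018 mod 313 = 70. ✓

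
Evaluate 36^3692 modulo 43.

3692 in binary is 111001101100, i.e. 3692 = 2048 + 1024 + 512 + 64 + 32 + 8 + 4.
36^1 ≡ 36 (mod 43)
36^2 ≡ 36^2 = 1296 ≡ 6 (mod 43)
36^4 ≡ 6^2 = 36 (mod 43)
36^8 ≡ 36^2 = 1296 ≡ 6 (mod 43)
36^16 ≡ 6^2 = 36 (mod 43)
36^32 ≡ 36^2 = 1296 ≡ 6 (mod 43)
36^64 ≡ 6^2 = 36 (mod 43)
36^128 ≡ 36^2 = 1296 ≡ 6 (mod 43)
36^256 ≡ 6^2 = 36 (mod 43)
36^512 ≡ 36^2 = 1296 ≡ 6 (mod 43)
36^1024 ≡ 6^2 = 36 (mod 43)
36^2048 ≡ 36^2 = 1296 ≡ 6 (mod 43)
36^3692 = 36^2048 * 36^1024 * 36^512 * 36^64 * 36^32 * 36^8 * 36^4 ≡ 6 * 36 * 6 * 36 * 6 * 6 * 36 (mod 43).
Accumulate the product:
6 * 36 = 216 ≡ 1
1 * 6 = 6
6 * 36 = 216 ≡ 1
1 * 6 = 6
6 * 6 = 36
36 * 36 = 1296 ≡ 6

6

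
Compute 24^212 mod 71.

24^1 ≡ 24 (mod 71)
24^2 ≡ 24^2 = 576 ≡ 8 (mod 71)
24^4 ≡ 8^2 = 64 (mod 71)
24^8 ≡ 64^2 = 4096 ≡ 49 (mod 71)
24^16 ≡ 49^2 = 2401 ≡ 58 (mod 71)
24^32 ≡ 58^2 = 3364 ≡ 27 (mod 71)
24^64 ≡ 27^2 = 729 ≡ 19 (mod 71)
24^128 ≡ 19^2 = 361 ≡ 6 (mod 71)
24^212 = 24^128 × 24^64 × 24^16 × 24^4 ≡ 6 × 19 × 58 × 64 (mod 71).
Accumulate the product:
6 × 19 = 114 ≡ 43
43 × 58 = 2494 ≡ 9
9 × 64 = 576 ≡ 8

8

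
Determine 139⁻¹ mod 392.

251

Apply the Euclidean algorithm and back-substitute:
392 = 2×139 + 114
139 = 1×114 + 25
114 = 4×25 + 14
25 = 1×14 + 11
14 = 1×11 + 3
11 = 3×3 + 2
3 = 1×2 + 1
2 = 2×1 + 0
gcd(139, 392) = 1, so the inverse exists.
Back-substitute for 1:
1 = 1×3 − 1×2
  = −1×11 + 4×3
  = 4×14 − 5×11
  = −5×25 + 9×14
  = 9×114 − 41×25
  = −41×139 + 50×114
  = 50×392 − 141×139
So 139⁻¹ ≡ −141 ≡ 251 (mod 392).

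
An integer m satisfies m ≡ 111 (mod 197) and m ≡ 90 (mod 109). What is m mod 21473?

197⁻¹ mod 109: 197×83 ≡ 1 (mod 109), so 197⁻¹ ≡ 83.
m = 111 + 197×((90 − 111)×83 mod 109) = 111 + 197×1 = 308.

308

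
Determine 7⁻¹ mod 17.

17 = 2×7 + 3
7 = 2×3 + 1
3 = 3×1 + 0
gcd(7, 17) = 1, so the inverse exists.
Back-substitute for 1:
1 = 1×7 − 2×3
  = −2×17 + 5×7
So 7⁻¹ ≡ 5 (mod 17).

5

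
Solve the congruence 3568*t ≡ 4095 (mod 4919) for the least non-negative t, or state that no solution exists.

gcd(3568, 4919) = 1, so a unique solution mod 4919 exists.
3568⁻¹ ≡ 4777 (mod 4919).
t ≡ 4777*4095 ≡ 3871 (mod 4919).

3871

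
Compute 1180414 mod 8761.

1180414 = 134*8761 + 6440, so 1180414 ≡ 6440 (mod 8761).

6440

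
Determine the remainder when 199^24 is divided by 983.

Using repeated squaring:
24 in binary is 11000, i.e. 24 = 16 + 8.
199^1 ≡ 199 (mod 983)
199^2 ≡ 199^2 = 39601 ≡ 281 (mod 983)
199^4 ≡ 281^2 = 78961 ≡ 321 (mod 983)
199^8 ≡ 321^2 = 103041 ≡ 809 (mod 983)
199^16 ≡ 809^2 = 654481 ≡ 786 (mod 983)
199^24 = 199^16 × 199^8 ≡ 786 × 809 (mod 983).
786 × 809 = 635874 ≡ 856 (mod 983).

856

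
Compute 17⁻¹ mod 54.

Run the extended Euclidean algorithm:
54 = 3×17 + 3
17 = 5×3 + 2
3 = 1×2 + 1
2 = 2×1 + 0
gcd(17, 54) = 1, so the inverse exists.
Bézout: 1 = 6×54 − 19×17.
So 17⁻¹ ≡ −19 ≡ 35 (mod 54).

35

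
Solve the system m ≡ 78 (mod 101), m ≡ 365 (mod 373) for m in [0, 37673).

2603

101⁻¹ mod 373: 101×325 ≡ 1 (mod 373), so 101⁻¹ ≡ 325.
m = 78 + 101×((365 − 78)×325 mod 373) = 78 + 101×25 = 2603.
Check: 2603 mod 101 = 78, 2603 mod 373 = 365. ✓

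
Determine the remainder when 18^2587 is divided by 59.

2587 in binary is 101000011011, i.e. 2587 = 2048 + 512 + 16 + 8 + 2 + 1.
18^1 ≡ 18 (mod 59)
18^2 ≡ 18^2 = 324 ≡ 29 (mod 59)
18^4 ≡ 29^2 = 841 ≡ 15 (mod 59)
18^8 ≡ 15^2 = 225 ≡ 48 (mod 59)
18^16 ≡ 48^2 = 2304 ≡ 3 (mod 59)
18^32 ≡ 3^2 = 9 (mod 59)
18^64 ≡ 9^2 = 81 ≡ 22 (mod 59)
18^128 ≡ 22^2 = 484 ≡ 12 (mod 59)
18^256 ≡ 12^2 = 144 ≡ 26 (mod 59)
18^512 ≡ 26^2 = 676 ≡ 27 (mod 59)
18^1024 ≡ 27^2 = 729 ≡ 21 (mod 59)
18^2048 ≡ 21^2 = 441 ≡ 28 (mod 59)
18^2587 = 18^2048 × 18^512 × 18^16 × 18^8 × 18^2 × 18^1 ≡ 28 × 27 × 3 × 48 × 29 × 18 (mod 59).
Accumulate the product:
28 × 27 = 756 ≡ 48
48 × 3 = 144 ≡ 26
26 × 48 = 1248 ≡ 9
9 × 29 = 261 ≡ 25
25 × 18 = 450 ≡ 37

37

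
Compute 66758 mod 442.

16

66758 = 151·442 + 16, so 66758 ≡ 16 (mod 442).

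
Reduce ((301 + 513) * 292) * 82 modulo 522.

301 + 513 = 814 ≡ 292 (mod 522)
292 * 292 = 85264 ≡ 178 (mod 522)
178 * 82 = 14596 ≡ 502 (mod 522)

502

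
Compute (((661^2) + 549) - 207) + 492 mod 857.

685

(661)^2 ≡ 708 (mod 857)
708 + 549 = 1257 ≡ 400 (mod 857)
400 - 207 = 193
193 + 492 = 685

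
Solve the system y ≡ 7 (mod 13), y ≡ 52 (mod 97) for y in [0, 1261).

1216

13⁻¹ mod 97: 13×15 ≡ 1 (mod 97), so 13⁻¹ ≡ 15.
y = 7 + 13×((52 − 7)×15 mod 97) = 7 + 13×93 = 1216.
Check: 1216 mod 13 = 7, 1216 mod 97 = 52. ✓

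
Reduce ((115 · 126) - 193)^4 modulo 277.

115 · 126 = 14490 ≡ 86 (mod 277)
86 - 193 = -107 ≡ 170 (mod 277)
(170)^4 ≡ 154 (mod 277)

154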